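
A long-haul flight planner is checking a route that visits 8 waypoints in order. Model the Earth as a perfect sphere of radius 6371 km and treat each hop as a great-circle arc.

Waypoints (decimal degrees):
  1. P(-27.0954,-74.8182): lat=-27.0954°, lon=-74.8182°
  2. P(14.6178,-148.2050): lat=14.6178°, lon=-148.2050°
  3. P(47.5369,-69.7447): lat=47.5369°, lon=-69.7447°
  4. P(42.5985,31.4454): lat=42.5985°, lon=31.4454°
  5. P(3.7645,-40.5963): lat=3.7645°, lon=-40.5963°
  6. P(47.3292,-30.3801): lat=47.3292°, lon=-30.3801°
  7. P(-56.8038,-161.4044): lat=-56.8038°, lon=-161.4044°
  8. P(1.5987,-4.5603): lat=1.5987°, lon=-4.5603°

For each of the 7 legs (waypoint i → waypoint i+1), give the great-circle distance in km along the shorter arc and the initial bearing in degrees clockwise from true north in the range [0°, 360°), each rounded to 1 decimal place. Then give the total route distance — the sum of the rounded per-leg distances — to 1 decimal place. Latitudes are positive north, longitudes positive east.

Leg 1: φ1=-0.4729039, φ2=0.2551287, Δφ=0.7280327, Δλ=-1.2808413 rad; a=sin²(Δφ/2)+cosφ1·cosφ2·sin²(Δλ/2)=0.4343281657; c=2·atan2(√a, √(1-a))=1.439072058; dist=6371·c=9168.328 ≈ 9168.3 km; running total=9168.3 km
Leg 1 bearing: y=sinΔλ·cosφ2=-0.92723874, x=cosφ1·sinφ2-sinφ1·cosφ2·cosΔλ=0.35068099; θ=atan2(y, x)=-69.2834° <0 so +360° → 290.7166° ≈ 290.7°
Leg 2: φ1=0.2551287, φ2=0.8296754, Δφ=0.5745467, Δλ=1.3693906 rad; a=sin²(Δφ/2)+cosφ1·cosφ2·sin²(Δλ/2)=0.3415702411; c=2·atan2(√a, √(1-a))=1.248379774; dist=6371·c=7953.428 ≈ 7953.4 km; running total=17121.7 km
Leg 2 bearing: y=sinΔλ·cosφ2=0.66146868, x=cosφ1·sinφ2-sinφ1·cosφ2·cosΔλ=0.67974939; θ=atan2(y, x)=44.2191° ≈ 44.2°
Leg 3: φ1=0.8296754, φ2=0.7434841, Δφ=-0.0861913, Δλ=1.7661004 rad; a=sin²(Δφ/2)+cosφ1·cosφ2·sin²(Δλ/2)=0.2985587102; c=2·atan2(√a, √(1-a))=1.156132162; dist=6371·c=7365.718 ≈ 7365.7 km; running total=24487.4 km
Leg 3 bearing: y=sinΔλ·cosφ2=0.72212031, x=cosφ1·sinφ2-sinφ1·cosφ2·cosΔλ=0.56234143; θ=atan2(y, x)=52.0908° ≈ 52.1°
Leg 4: φ1=0.7434841, φ2=0.0657029, Δφ=-0.6777812, Δλ=-1.2573649 rad; a=sin²(Δφ/2)+cosφ1·cosφ2·sin²(Δλ/2)=0.3645439178; c=2·atan2(√a, √(1-a))=1.296455821; dist=6371·c=8259.720 ≈ 8259.7 km; running total=32747.1 km
Leg 4 bearing: y=sinΔλ·cosφ2=-0.94922863, x=cosφ1·sinφ2-sinφ1·cosφ2·cosΔλ=-0.15991127; θ=atan2(y, x)=-99.5625° <0 so +360° → 260.4375° ≈ 260.4°
Leg 5: φ1=0.0657029, φ2=0.8260504, Δφ=0.7603475, Δλ=0.1783063 rad; a=sin²(Δφ/2)+cosφ1·cosφ2·sin²(Δλ/2)=0.1430630790; c=2·atan2(√a, √(1-a))=0.775781708; dist=6371·c=4942.505 ≈ 4942.5 km; running total=37689.6 km
Leg 5 bearing: y=sinΔλ·cosφ2=0.12021399, x=cosφ1·sinφ2-sinφ1·cosφ2·cosΔλ=0.68987878; θ=atan2(y, x)=9.8848° ≈ 9.9°
Leg 6: φ1=0.8260504, φ2=-0.9914133, Δφ=-1.8174637, Δλ=-2.2868054 rad; a=sin²(Δφ/2)+cosφ1·cosφ2·sin²(Δλ/2)=0.9294217501; c=2·atan2(√a, √(1-a))=2.603803969; dist=6371·c=16588.835 ≈ 16588.8 km; running total=54278.4 km
Leg 6 bearing: y=sinΔλ·cosφ2=-0.41305695, x=cosφ1·sinφ2-sinφ1·cosφ2·cosΔλ=-0.30293861; θ=atan2(y, x)=-126.2566° <0 so +360° → 233.7434° ≈ 233.7°
Leg 7: φ1=-0.9914133, φ2=0.0279026, Δφ=1.0193159, Δλ=2.7374460 rad; a=sin²(Δφ/2)+cosφ1·cosφ2·sin²(Δλ/2)=0.7632747393; c=2·atan2(√a, √(1-a))=2.125333020; dist=6371·c=13540.497 ≈ 13540.5 km; running total=67818.9 km
Leg 7 bearing: y=sinΔλ·cosφ2=0.39308128, x=cosφ1·sinφ2-sinφ1·cosφ2·cosΔλ=-0.75381215; θ=atan2(y, x)=152.4599° ≈ 152.5°

Leg 1: dist=9168.3 km, bearing=290.7°
Leg 2: dist=7953.4 km, bearing=44.2°
Leg 3: dist=7365.7 km, bearing=52.1°
Leg 4: dist=8259.7 km, bearing=260.4°
Leg 5: dist=4942.5 km, bearing=9.9°
Leg 6: dist=16588.8 km, bearing=233.7°
Leg 7: dist=13540.5 km, bearing=152.5°
Total: 67818.9 km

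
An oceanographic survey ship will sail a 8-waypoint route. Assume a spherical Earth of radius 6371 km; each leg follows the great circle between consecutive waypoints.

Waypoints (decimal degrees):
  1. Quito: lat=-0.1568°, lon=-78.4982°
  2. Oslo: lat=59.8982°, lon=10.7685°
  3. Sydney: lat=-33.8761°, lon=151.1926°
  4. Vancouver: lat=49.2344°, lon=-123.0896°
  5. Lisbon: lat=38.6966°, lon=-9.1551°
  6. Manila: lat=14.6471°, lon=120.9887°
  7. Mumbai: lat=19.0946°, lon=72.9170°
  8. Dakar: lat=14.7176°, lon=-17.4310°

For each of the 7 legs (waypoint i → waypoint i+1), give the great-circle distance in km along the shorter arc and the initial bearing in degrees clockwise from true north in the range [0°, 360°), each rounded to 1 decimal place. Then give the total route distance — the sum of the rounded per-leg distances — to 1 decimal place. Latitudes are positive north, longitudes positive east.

Leg 1: dist=9981.7 km, bearing=30.1°
Leg 2: dist=15949.2 km, bearing=62.6°
Leg 3: dist=12502.6 km, bearing=44.8°
Leg 4: dist=8287.1 km, bearing=47.7°
Leg 5: dist=12141.6 km, bearing=51.5°
Leg 6: dist=5124.0 km, bearing=282.6°
Leg 7: dist=9512.9 km, bearing=284.0°
Total: 73499.1 km

Leg 1: φ1=-0.0027367, φ2=1.0454208, Δφ=1.0481575, Δλ=1.5579978 rad; a=sin²(Δφ/2)+cosφ1·cosφ2·sin²(Δλ/2)=0.4979744299; c=2·atan2(√a, √(1-a))=1.566745176; dist=6371·c=9981.734 ≈ 9981.7 km; running total=9981.7 km
Leg 1 bearing: y=sinΔλ·cosφ2=0.50149684, x=cosφ1·sinφ2-sinφ1·cosφ2·cosΔλ=0.86514999; θ=atan2(y, x)=30.0994° ≈ 30.1°
Leg 2: φ1=1.0454208, φ2=-0.5912495, Δφ=-1.6366703, Δλ=2.4508629 rad; a=sin²(Δφ/2)+cosφ1·cosφ2·sin²(Δλ/2)=0.9015891931; c=2·atan2(√a, √(1-a))=2.503407721; dist=6371·c=15949.211 ≈ 15949.2 km; running total=25930.9 km
Leg 2 bearing: y=sinΔλ·cosφ2=0.52894887, x=cosφ1·sinφ2-sinφ1·cosφ2·cosΔλ=0.27407585; θ=atan2(y, x)=62.6090° ≈ 62.6°
Leg 3: φ1=-0.5912495, φ2=0.8593024, Δφ=1.4505519, Δλ=-4.7871275 rad; a=sin²(Δφ/2)+cosφ1·cosφ2·sin²(Δλ/2)=0.6908435572; c=2·atan2(√a, √(1-a))=1.962417242; dist=6371·c=12502.560 ≈ 12502.6 km; running total=38433.5 km
Leg 3 bearing: y=sinΔλ·cosφ2=0.65114316, x=cosφ1·sinφ2-sinφ1·cosφ2·cosΔλ=0.65599355; θ=atan2(y, x)=44.7874° ≈ 44.8°
Leg 4: φ1=0.8593024, φ2=0.6753831, Δφ=-0.1839193, Δλ=1.9885322 rad; a=sin²(Δφ/2)+cosφ1·cosφ2·sin²(Δλ/2)=0.3666162654; c=2·atan2(√a, √(1-a))=1.300758940; dist=6371·c=8287.135 ≈ 8287.1 km; running total=46720.6 km
Leg 4 bearing: y=sinΔλ·cosφ2=0.71335498, x=cosφ1·sinφ2-sinφ1·cosφ2·cosΔλ=0.64804305; θ=atan2(y, x)=47.7466° ≈ 47.7°
Leg 5: φ1=0.6753831, φ2=0.2556401, Δφ=-0.4197430, Δλ=2.2714378 rad; a=sin²(Δφ/2)+cosφ1·cosφ2·sin²(Δλ/2)=0.6643656655; c=2·atan2(√a, √(1-a))=1.905756261; dist=6371·c=12141.573 ≈ 12141.6 km; running total=58862.2 km
Leg 5 bearing: y=sinΔλ·cosφ2=0.73958609, x=cosφ1·sinφ2-sinφ1·cosφ2·cosΔλ=0.58732285; θ=atan2(y, x)=51.5461° ≈ 51.5°
Leg 6: φ1=0.2556401, φ2=0.3332636, Δφ=0.0776235, Δλ=-0.8390094 rad; a=sin²(Δφ/2)+cosφ1·cosφ2·sin²(Δλ/2)=0.1531828470; c=2·atan2(√a, √(1-a))=0.804274096; dist=6371·c=5124.030 ≈ 5124.0 km; running total=63986.2 km
Leg 6 bearing: y=sinΔλ·cosφ2=-0.70304754, x=cosφ1·sinφ2-sinφ1·cosφ2·cosΔλ=0.15682987; θ=atan2(y, x)=-77.4248° <0 so +360° → 282.5752° ≈ 282.6°
Leg 7: φ1=0.3332636, φ2=0.2568706, Δφ=-0.0763931, Δλ=-1.5768701 rad; a=sin²(Δφ/2)+cosφ1·cosφ2·sin²(Δλ/2)=0.4612212404; c=2·atan2(√a, √(1-a))=1.493160843; dist=6371·c=9512.928 ≈ 9512.9 km; running total=73499.1 km
Leg 7 bearing: y=sinΔλ·cosφ2=-0.96717192, x=cosφ1·sinφ2-sinφ1·cosφ2·cosΔλ=0.24199858; θ=atan2(y, x)=-75.9523° <0 so +360° → 284.0477° ≈ 284.0°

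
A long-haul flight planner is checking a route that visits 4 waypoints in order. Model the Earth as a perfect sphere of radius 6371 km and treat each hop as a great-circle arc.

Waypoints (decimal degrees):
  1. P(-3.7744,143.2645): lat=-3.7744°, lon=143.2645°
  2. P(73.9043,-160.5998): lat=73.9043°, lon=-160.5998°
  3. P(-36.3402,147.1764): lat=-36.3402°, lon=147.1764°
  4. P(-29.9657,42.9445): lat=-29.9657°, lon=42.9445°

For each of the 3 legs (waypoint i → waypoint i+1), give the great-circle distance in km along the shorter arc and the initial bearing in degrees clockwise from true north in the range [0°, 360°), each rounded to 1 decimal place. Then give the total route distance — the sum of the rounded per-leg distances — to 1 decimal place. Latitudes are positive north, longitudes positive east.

Leg 1: φ1=-0.0658757, φ2=1.2898734, Δφ=1.3557491, Δλ=-5.3034325 rad; a=sin²(Δφ/2)+cosφ1·cosφ2·sin²(Δλ/2)=0.4545477155; c=2·atan2(√a, √(1-a))=1.479766089; dist=6371·c=9427.590 ≈ 9427.6 km; running total=9427.6 km
Leg 1 bearing: y=sinΔλ·cosφ2=0.23021102, x=cosφ1·sinφ2-sinφ1·cosφ2·cosΔλ=0.96888557; θ=atan2(y, x)=13.3659° ≈ 13.4°
Leg 2: φ1=1.2898734, φ2=-0.6342561, Δφ=-1.9241295, Δλ=5.3717080 rad; a=sin²(Δφ/2)+cosφ1·cosφ2·sin²(Δλ/2)=0.7162734155; c=2·atan2(√a, √(1-a))=2.018111950; dist=6371·c=12857.391 ≈ 12857.4 km; running total=22285.0 km
Leg 2 bearing: y=sinΔλ·cosφ2=-0.63668493, x=cosφ1·sinφ2-sinφ1·cosφ2·cosΔλ=-0.63838510; θ=atan2(y, x)=-135.0764° <0 so +360° → 224.9236° ≈ 224.9°
Leg 3: φ1=-0.6342561, φ2=-0.5230001, Δφ=0.1112560, Δλ=-1.8191898 rad; a=sin²(Δφ/2)+cosφ1·cosφ2·sin²(Δλ/2)=0.4377894239; c=2·atan2(√a, √(1-a))=1.446051898; dist=6371·c=9212.797 ≈ 9212.8 km; running total=31497.8 km
Leg 3 bearing: y=sinΔλ·cosφ2=-0.83973588, x=cosφ1·sinφ2-sinφ1·cosφ2·cosΔλ=-0.52854804; θ=atan2(y, x)=-122.1872° <0 so +360° → 237.8128° ≈ 237.8°

Leg 1: dist=9427.6 km, bearing=13.4°
Leg 2: dist=12857.4 km, bearing=224.9°
Leg 3: dist=9212.8 km, bearing=237.8°
Total: 31497.8 km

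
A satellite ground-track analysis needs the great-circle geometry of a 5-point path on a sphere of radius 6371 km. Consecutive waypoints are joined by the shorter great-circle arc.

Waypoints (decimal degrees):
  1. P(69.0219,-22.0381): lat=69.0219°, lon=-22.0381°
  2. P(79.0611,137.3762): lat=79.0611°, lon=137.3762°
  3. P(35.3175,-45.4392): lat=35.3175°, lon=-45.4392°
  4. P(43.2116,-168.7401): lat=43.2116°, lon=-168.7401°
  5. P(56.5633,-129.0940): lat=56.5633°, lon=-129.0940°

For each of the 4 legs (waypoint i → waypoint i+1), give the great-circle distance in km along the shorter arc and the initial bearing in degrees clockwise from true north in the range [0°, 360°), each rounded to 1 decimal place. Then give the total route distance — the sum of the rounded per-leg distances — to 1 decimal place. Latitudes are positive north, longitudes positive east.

Leg 1: φ1=1.2046594, φ2=1.3798765, Δφ=0.1752171, Δλ=2.7823044 rad; a=sin²(Δφ/2)+cosφ1·cosφ2·sin²(Δλ/2)=0.0734235928; c=2·atan2(√a, √(1-a))=0.548796776; dist=6371·c=3496.384 ≈ 3496.4 km; running total=3496.4 km
Leg 1 bearing: y=sinΔλ·cosφ2=0.06672187, x=cosφ1·sinφ2-sinφ1·cosφ2·cosΔλ=0.51737652; θ=atan2(y, x)=7.3484° ≈ 7.3°
Leg 2: φ1=1.3798765, φ2=0.6164067, Δφ=-0.7634698, Δλ=-3.1907307 rad; a=sin²(Δφ/2)+cosφ1·cosφ2·sin²(Δλ/2)=0.2935244226; c=2·atan2(√a, √(1-a))=1.145104291; dist=6371·c=7295.459 ≈ 7295.5 km; running total=10791.9 km
Leg 2 bearing: y=sinΔλ·cosφ2=0.04007856, x=cosφ1·sinφ2-sinφ1·cosφ2·cosΔλ=0.90987090; θ=atan2(y, x)=2.5222° ≈ 2.5°
Leg 3: φ1=0.6164067, φ2=0.7541847, Δφ=0.1377780, Δλ=-2.1520067 rad; a=sin²(Δφ/2)+cosφ1·cosφ2·sin²(Δλ/2)=0.4653416419; c=2·atan2(√a, √(1-a))=1.501423981; dist=6371·c=9565.572 ≈ 9565.6 km; running total=20357.5 km
Leg 3 bearing: y=sinΔλ·cosφ2=-0.60915521, x=cosφ1·sinφ2-sinφ1·cosφ2·cosΔλ=0.79001590; θ=atan2(y, x)=-37.6346° <0 so +360° → 322.3654° ≈ 322.4°
Leg 4: φ1=0.7541847, φ2=0.9872158, Δφ=0.2330311, Δλ=0.6919550 rad; a=sin²(Δφ/2)+cosφ1·cosφ2·sin²(Δλ/2)=0.0596981308; c=2·atan2(√a, √(1-a))=0.493661527; dist=6371·c=3145.118 ≈ 3145.1 km; running total=23502.6 km
Leg 4 bearing: y=sinΔλ·cosφ2=0.35157191, x=cosφ1·sinφ2-sinφ1·cosφ2·cosΔλ=0.31770151; θ=atan2(y, x)=47.8971° ≈ 47.9°

Leg 1: dist=3496.4 km, bearing=7.3°
Leg 2: dist=7295.5 km, bearing=2.5°
Leg 3: dist=9565.6 km, bearing=322.4°
Leg 4: dist=3145.1 km, bearing=47.9°
Total: 23502.6 km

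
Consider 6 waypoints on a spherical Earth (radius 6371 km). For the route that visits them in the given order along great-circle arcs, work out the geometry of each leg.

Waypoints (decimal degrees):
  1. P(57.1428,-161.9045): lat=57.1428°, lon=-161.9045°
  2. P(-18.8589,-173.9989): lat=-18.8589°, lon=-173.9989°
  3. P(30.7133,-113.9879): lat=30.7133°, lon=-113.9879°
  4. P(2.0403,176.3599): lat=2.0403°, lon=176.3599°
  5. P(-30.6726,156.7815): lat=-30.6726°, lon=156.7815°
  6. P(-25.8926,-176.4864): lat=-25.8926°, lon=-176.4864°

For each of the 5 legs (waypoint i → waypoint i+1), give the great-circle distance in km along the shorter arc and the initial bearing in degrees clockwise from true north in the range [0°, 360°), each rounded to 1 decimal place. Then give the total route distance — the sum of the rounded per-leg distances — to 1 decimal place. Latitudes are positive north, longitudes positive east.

Leg 1: φ1=0.9973300, φ2=-0.3291499, Δφ=-1.3264799, Δλ=-0.2110871 rad; a=sin²(Δφ/2)+cosφ1·cosφ2·sin²(Δλ/2)=0.3847514739; c=2·atan2(√a, √(1-a))=1.338207868; dist=6371·c=8525.722 ≈ 8525.7 km; running total=8525.7 km
Leg 1 bearing: y=sinΔλ·cosφ2=-0.19827527, x=cosφ1·sinφ2-sinφ1·cosφ2·cosΔλ=-0.95265840; θ=atan2(y, x)=-168.2430° <0 so +360° → 191.7570° ≈ 191.8°
Leg 2: φ1=-0.3291499, φ2=0.5360482, Δφ=0.8651981, Δλ=1.0473895 rad; a=sin²(Δφ/2)+cosφ1·cosφ2·sin²(Δλ/2)=0.3792182405; c=2·atan2(√a, √(1-a))=1.326819562; dist=6371·c=8453.167 ≈ 8453.2 km; running total=16978.9 km
Leg 2 bearing: y=sinΔλ·cosφ2=0.74463377, x=cosφ1·sinφ2-sinφ1·cosφ2·cosΔλ=0.62222794; θ=atan2(y, x)=50.1173° ≈ 50.1°
Leg 3: φ1=0.5360482, φ2=0.0356100, Δφ=-0.5004383, Δλ=5.0675251 rad; a=sin²(Δφ/2)+cosφ1·cosφ2·sin²(Δλ/2)=0.3415304848; c=2·atan2(√a, √(1-a))=1.248295940; dist=6371·c=7952.893 ≈ 7952.9 km; running total=24931.8 km
Leg 3 bearing: y=sinΔλ·cosφ2=-0.93700476, x=cosφ1·sinφ2-sinφ1·cosφ2·cosΔλ=-0.14687315; θ=atan2(y, x)=-98.9085° <0 so +360° → 261.0915° ≈ 261.1°
Leg 4: φ1=0.0356100, φ2=-0.5353379, Δφ=-0.5709478, Δλ=-0.3417075 rad; a=sin²(Δφ/2)+cosφ1·cosφ2·sin²(Δλ/2)=0.1041534037; c=2·atan2(√a, √(1-a))=0.657220735; dist=6371·c=4187.153 ≈ 4187.2 km; running total=29119.0 km
Leg 4 bearing: y=sinΔλ·cosφ2=-0.28821518, x=cosφ1·sinφ2-sinφ1·cosφ2·cosΔλ=-0.53865935; θ=atan2(y, x)=-151.8505° <0 so +360° → 208.1495° ≈ 208.1°
Leg 5: φ1=-0.5353379, φ2=-0.4519111, Δφ=0.0834267, Δλ=-5.8166221 rad; a=sin²(Δφ/2)+cosφ1·cosφ2·sin²(Δλ/2)=0.0430886426; c=2·atan2(√a, √(1-a))=0.418196835; dist=6371·c=2664.332 ≈ 2664.3 km; running total=31783.3 km
Leg 5 bearing: y=sinΔλ·cosφ2=0.40466395, x=cosφ1·sinφ2-sinφ1·cosφ2·cosΔλ=0.03428023; θ=atan2(y, x)=85.1579° ≈ 85.2°

Leg 1: dist=8525.7 km, bearing=191.8°
Leg 2: dist=8453.2 km, bearing=50.1°
Leg 3: dist=7952.9 km, bearing=261.1°
Leg 4: dist=4187.2 km, bearing=208.1°
Leg 5: dist=2664.3 km, bearing=85.2°
Total: 31783.3 km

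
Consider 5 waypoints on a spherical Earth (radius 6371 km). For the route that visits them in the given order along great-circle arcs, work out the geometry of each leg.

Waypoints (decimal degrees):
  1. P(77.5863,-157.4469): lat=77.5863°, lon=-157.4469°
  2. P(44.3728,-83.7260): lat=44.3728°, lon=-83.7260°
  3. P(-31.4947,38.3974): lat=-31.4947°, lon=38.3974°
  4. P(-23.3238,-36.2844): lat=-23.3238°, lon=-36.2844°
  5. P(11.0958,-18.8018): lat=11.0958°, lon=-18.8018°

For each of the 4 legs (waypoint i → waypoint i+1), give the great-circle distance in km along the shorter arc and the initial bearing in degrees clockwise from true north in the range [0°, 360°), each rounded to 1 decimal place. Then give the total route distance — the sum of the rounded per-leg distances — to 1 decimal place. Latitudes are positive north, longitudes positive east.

Leg 1: φ1=1.3541364, φ2=0.7744515, Δφ=-0.5796849, Δλ=1.2866724 rad; a=sin²(Δφ/2)+cosφ1·cosφ2·sin²(Δλ/2)=0.1369759130; c=2·atan2(√a, √(1-a))=0.758238859; dist=6371·c=4830.740 ≈ 4830.7 km; running total=4830.7 km
Leg 1 bearing: y=sinΔλ·cosφ2=0.68614652, x=cosφ1·sinφ2-sinφ1·cosφ2·cosΔλ=-0.04535422; θ=atan2(y, x)=93.7817° ≈ 93.8°
Leg 2: φ1=0.7744515, φ2=-0.5496862, Δφ=-1.3241377, Δλ=2.1314554 rad; a=sin²(Δφ/2)+cosφ1·cosφ2·sin²(Δλ/2)=0.8447210113; c=2·atan2(√a, √(1-a))=2.331514772; dist=6371·c=14854.081 ≈ 14854.1 km; running total=19684.8 km
Leg 2 bearing: y=sinΔλ·cosφ2=0.72214600, x=cosφ1·sinφ2-sinφ1·cosφ2·cosΔλ=-0.05634585; θ=atan2(y, x)=94.4615° ≈ 94.5°
Leg 3: φ1=-0.5496862, φ2=-0.4070771, Δφ=0.1426091, Δλ=-1.3034433 rad; a=sin²(Δφ/2)+cosφ1·cosφ2·sin²(Δλ/2)=0.2931526067; c=2·atan2(√a, √(1-a))=1.144287637; dist=6371·c=7290.257 ≈ 7290.3 km; running total=26975.1 km
Leg 3 bearing: y=sinΔλ·cosφ2=-0.88565870, x=cosφ1·sinφ2-sinφ1·cosφ2·cosΔλ=-0.21086795; θ=atan2(y, x)=-103.3923° <0 so +360° → 256.6077° ≈ 256.6°
Leg 4: φ1=-0.4070771, φ2=0.1936582, Δφ=0.6007353, Δλ=0.3051289 rad; a=sin²(Δφ/2)+cosφ1·cosφ2·sin²(Δλ/2)=0.1083519889; c=2·atan2(√a, √(1-a))=0.670846015; dist=6371·c=4273.960 ≈ 4274.0 km; running total=31249.1 km
Leg 4 bearing: y=sinΔλ·cosφ2=0.29480041, x=cosφ1·sinφ2-sinφ1·cosφ2·cosΔλ=0.54730253; θ=atan2(y, x)=28.3088° ≈ 28.3°

Leg 1: dist=4830.7 km, bearing=93.8°
Leg 2: dist=14854.1 km, bearing=94.5°
Leg 3: dist=7290.3 km, bearing=256.6°
Leg 4: dist=4274.0 km, bearing=28.3°
Total: 31249.1 km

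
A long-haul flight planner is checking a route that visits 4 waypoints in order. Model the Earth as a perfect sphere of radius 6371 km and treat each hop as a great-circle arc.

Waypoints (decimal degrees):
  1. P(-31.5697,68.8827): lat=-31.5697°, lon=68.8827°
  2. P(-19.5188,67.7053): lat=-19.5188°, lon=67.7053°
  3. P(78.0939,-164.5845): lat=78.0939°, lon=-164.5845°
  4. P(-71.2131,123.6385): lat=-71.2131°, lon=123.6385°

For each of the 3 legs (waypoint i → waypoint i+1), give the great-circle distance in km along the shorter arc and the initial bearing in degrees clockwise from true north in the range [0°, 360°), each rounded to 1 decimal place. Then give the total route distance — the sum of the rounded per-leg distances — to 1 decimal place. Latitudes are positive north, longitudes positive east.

Leg 1: φ1=-0.5509952, φ2=-0.3406673, Δφ=0.2103279, Δλ=-0.0205495 rad; a=sin²(Δφ/2)+cosφ1·cosφ2·sin²(Δλ/2)=0.0111035186; c=2·atan2(√a, √(1-a))=0.211138436; dist=6371·c=1345.163 ≈ 1345.2 km; running total=1345.2 km
Leg 1 bearing: y=sinΔλ·cosφ2=-0.01936720, x=cosφ1·sinφ2-sinφ1·cosφ2·cosΔλ=0.20867638; θ=atan2(y, x)=-5.3024° <0 so +360° → 354.6976° ≈ 354.7°
Leg 2: φ1=-0.3406673, φ2=1.3629957, Δφ=1.7036630, Δλ=-4.0542218 rad; a=sin²(Δφ/2)+cosφ1·cosφ2·sin²(Δλ/2)=0.7229342428; c=2·atan2(√a, √(1-a))=2.032940622; dist=6371·c=12951.865 ≈ 12951.9 km; running total=14297.1 km
Leg 2 bearing: y=sinΔλ·cosφ2=0.16321357, x=cosφ1·sinφ2-sinφ1·cosφ2·cosΔλ=0.88009240; θ=atan2(y, x)=10.5062° ≈ 10.5°
Leg 3: φ1=1.3629957, φ2=-1.2429031, Δφ=-2.6058987, Δλ=5.0304403 rad; a=sin²(Δφ/2)+cosφ1·cosφ2·sin²(Δλ/2)=0.9527893856; c=2·atan2(√a, √(1-a))=2.703538520; dist=6371·c=17224.244 ≈ 17224.2 km; running total=31521.3 km
Leg 3 bearing: y=sinΔλ·cosφ2=-0.30589738, x=cosφ1·sinφ2-sinφ1·cosφ2·cosΔλ=-0.29386031; θ=atan2(y, x)=-133.8502° <0 so +360° → 226.1498° ≈ 226.1°

Leg 1: dist=1345.2 km, bearing=354.7°
Leg 2: dist=12951.9 km, bearing=10.5°
Leg 3: dist=17224.2 km, bearing=226.1°
Total: 31521.3 km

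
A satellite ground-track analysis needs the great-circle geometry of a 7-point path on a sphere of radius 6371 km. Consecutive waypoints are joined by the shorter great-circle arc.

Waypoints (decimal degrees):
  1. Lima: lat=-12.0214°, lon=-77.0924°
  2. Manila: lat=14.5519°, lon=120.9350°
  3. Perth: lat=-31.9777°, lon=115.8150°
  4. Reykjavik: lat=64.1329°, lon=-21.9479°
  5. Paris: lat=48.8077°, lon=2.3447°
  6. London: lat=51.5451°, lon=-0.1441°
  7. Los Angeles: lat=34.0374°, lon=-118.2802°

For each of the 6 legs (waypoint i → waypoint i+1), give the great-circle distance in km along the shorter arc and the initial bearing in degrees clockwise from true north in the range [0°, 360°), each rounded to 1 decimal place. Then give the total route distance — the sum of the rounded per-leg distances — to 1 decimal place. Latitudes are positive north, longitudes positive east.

Leg 1: dist=18044.6 km, bearing=280.2°
Leg 2: dist=5202.6 km, bearing=186.0°
Leg 3: dist=15415.6 km, bearing=333.7°
Leg 4: dist=2236.8 km, bearing=128.0°
Leg 5: dist=352.2 km, bearing=330.7°
Leg 6: dist=8755.2 km, bearing=311.8°
Total: 50007.0 km

Leg 1: φ1=-0.2098130, φ2=0.2539786, Δφ=0.4637916, Δλ=3.4562301 rad; a=sin²(Δφ/2)+cosφ1·cosφ2·sin²(Δλ/2)=0.9762751814; c=2·atan2(√a, √(1-a))=2.832304103; dist=6371·c=18044.609 ≈ 18044.6 km; running total=18044.6 km
Leg 1 bearing: y=sinΔλ·cosφ2=-0.29954406, x=cosφ1·sinφ2-sinφ1·cosφ2·cosΔλ=0.05404780; θ=atan2(y, x)=-79.7720° <0 so +360° → 280.2280° ≈ 280.2°
Leg 2: φ1=0.2539786, φ2=-0.5581162, Δφ=-0.8120947, Δλ=-0.0893609 rad; a=sin²(Δφ/2)+cosφ1·cosφ2·sin²(Δλ/2)=0.1576481191; c=2·atan2(√a, √(1-a))=0.816599167; dist=6371·c=5202.553 ≈ 5202.6 km; running total=23247.2 km
Leg 2 bearing: y=sinΔλ·cosφ2=-0.07569989, x=cosφ1·sinφ2-sinφ1·cosφ2·cosΔλ=-0.72487950; θ=atan2(y, x)=-174.0382° <0 so +360° → 185.9618° ≈ 186.0°
Leg 3: φ1=-0.5581162, φ2=1.1193303, Δφ=1.6774464, Δλ=-2.4044162 rad; a=sin²(Δφ/2)+cosφ1·cosφ2·sin²(Δλ/2)=0.8752626542; c=2·atan2(√a, √(1-a))=2.419652955; dist=6371·c=15415.609 ≈ 15415.6 km; running total=38662.8 km
Leg 3 bearing: y=sinΔλ·cosφ2=-0.29327095, x=cosφ1·sinφ2-sinφ1·cosφ2·cosΔλ=0.59220259; θ=atan2(y, x)=-26.3456° <0 so +360° → 333.6544° ≈ 333.7°
Leg 4: φ1=1.1193303, φ2=0.8518551, Δφ=-0.2674752, Δλ=0.4239859 rad; a=sin²(Δφ/2)+cosφ1·cosφ2·sin²(Δλ/2)=0.0305000830; c=2·atan2(√a, √(1-a))=0.351085820; dist=6371·c=2236.768 ≈ 2236.8 km; running total=40899.6 km
Leg 4 bearing: y=sinΔλ·cosφ2=0.27094103, x=cosφ1·sinφ2-sinφ1·cosφ2·cosΔλ=-0.21182604; θ=atan2(y, x)=128.0189° ≈ 128.0°
Leg 5: φ1=0.8518551, φ2=0.8996317, Δφ=0.0477766, Δλ=-0.0434378 rad; a=sin²(Δφ/2)+cosφ1·cosφ2·sin²(Δλ/2)=0.0007637135; c=2·atan2(√a, √(1-a))=0.055277770; dist=6371·c=352.175 ≈ 352.2 km; running total=41251.8 km
Leg 5 bearing: y=sinΔλ·cosφ2=-0.02700538, x=cosφ1·sinφ2-sinφ1·cosφ2·cosΔλ=0.04819990; θ=atan2(y, x)=-29.2610° <0 so +360° → 330.7390° ≈ 330.7°
Leg 6: φ1=0.8996317, φ2=0.5940647, Δφ=-0.3055670, Δλ=-2.0618639 rad; a=sin²(Δφ/2)+cosφ1·cosφ2·sin²(Δλ/2)=0.4023479442; c=2·atan2(√a, √(1-a))=1.374228803; dist=6371·c=8755.212 ≈ 8755.2 km; running total=50007.0 km
Leg 6 bearing: y=sinΔλ·cosφ2=-0.73074810, x=cosφ1·sinφ2-sinφ1·cosφ2·cosΔλ=0.65411277; θ=atan2(y, x)=-48.1674° <0 so +360° → 311.8326° ≈ 311.8°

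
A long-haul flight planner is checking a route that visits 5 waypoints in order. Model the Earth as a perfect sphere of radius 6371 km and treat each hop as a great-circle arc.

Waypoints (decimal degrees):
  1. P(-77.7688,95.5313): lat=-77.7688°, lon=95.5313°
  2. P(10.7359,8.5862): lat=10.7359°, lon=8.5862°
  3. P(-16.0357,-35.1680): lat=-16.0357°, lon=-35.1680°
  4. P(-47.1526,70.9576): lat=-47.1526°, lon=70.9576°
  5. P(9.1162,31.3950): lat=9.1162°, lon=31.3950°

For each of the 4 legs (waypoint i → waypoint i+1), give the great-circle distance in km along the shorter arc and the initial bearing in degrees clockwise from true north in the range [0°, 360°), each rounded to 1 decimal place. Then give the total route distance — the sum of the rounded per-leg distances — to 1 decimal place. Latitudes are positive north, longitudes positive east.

Leg 1: φ1=-1.3573216, φ2=0.1873768, Δφ=1.5446984, Δλ=-1.5174783 rad; a=sin²(Δφ/2)+cosφ1·cosφ2·sin²(Δλ/2)=0.5854804734; c=2·atan2(√a, √(1-a))=1.742601219; dist=6371·c=11102.112 ≈ 11102.1 km; running total=11102.1 km
Leg 1 bearing: y=sinΔλ·cosφ2=-0.98110007, x=cosφ1·sinφ2-sinφ1·cosφ2·cosΔλ=0.09063665; θ=atan2(y, x)=-84.7218° <0 so +360° → 275.2782° ≈ 275.3°
Leg 2: φ1=0.1873768, φ2=-0.2798758, Δφ=-0.4672526, Δλ=-0.7636549 rad; a=sin²(Δφ/2)+cosφ1·cosφ2·sin²(Δλ/2)=0.1847006246; c=2·atan2(√a, √(1-a))=0.888471879; dist=6371·c=5660.454 ≈ 5660.5 km; running total=16762.6 km
Leg 2 bearing: y=sinΔλ·cosφ2=-0.66465701, x=cosφ1·sinφ2-sinφ1·cosφ2·cosΔλ=-0.40071970; θ=atan2(y, x)=-121.0856° <0 so +360° → 238.9144° ≈ 238.9°
Leg 3: φ1=-0.2798758, φ2=-0.8229681, Δφ=-0.5430924, Δλ=1.8522411 rad; a=sin²(Δφ/2)+cosφ1·cosφ2·sin²(Δλ/2)=0.4895012147; c=2·atan2(√a, √(1-a))=1.549797213; dist=6371·c=9873.758 ≈ 9873.8 km; running total=26636.4 km
Leg 3 bearing: y=sinΔλ·cosφ2=0.65329169, x=cosφ1·sinφ2-sinφ1·cosφ2·cosΔλ=-0.75681508; θ=atan2(y, x)=139.1989° ≈ 139.2°
Leg 4: φ1=-0.8229681, φ2=0.1591077, Δφ=0.9820758, Δλ=-0.6904976 rad; a=sin²(Δφ/2)+cosφ1·cosφ2·sin²(Δλ/2)=0.2992570829; c=2·atan2(√a, √(1-a))=1.157657728; dist=6371·c=7375.437 ≈ 7375.4 km; running total=34011.8 km
Leg 4 bearing: y=sinΔλ·cosφ2=-0.62887598, x=cosφ1·sinφ2-sinφ1·cosφ2·cosΔλ=0.66582590; θ=atan2(y, x)=-43.3653° <0 so +360° → 316.6347° ≈ 316.6°

Leg 1: dist=11102.1 km, bearing=275.3°
Leg 2: dist=5660.5 km, bearing=238.9°
Leg 3: dist=9873.8 km, bearing=139.2°
Leg 4: dist=7375.4 km, bearing=316.6°
Total: 34011.8 km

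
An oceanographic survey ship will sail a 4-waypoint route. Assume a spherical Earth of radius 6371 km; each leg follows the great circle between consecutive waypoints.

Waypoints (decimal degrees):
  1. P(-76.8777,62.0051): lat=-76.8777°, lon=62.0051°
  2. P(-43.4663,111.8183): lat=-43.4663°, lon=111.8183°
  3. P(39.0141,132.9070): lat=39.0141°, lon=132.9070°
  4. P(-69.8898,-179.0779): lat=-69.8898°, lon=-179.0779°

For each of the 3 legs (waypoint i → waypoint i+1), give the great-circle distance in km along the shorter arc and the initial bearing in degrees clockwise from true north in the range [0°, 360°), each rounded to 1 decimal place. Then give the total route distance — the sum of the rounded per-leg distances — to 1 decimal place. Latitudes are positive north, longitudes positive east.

Leg 1: φ1=-1.3417690, φ2=-0.7586300, Δφ=0.5831389, Δλ=0.8694044 rad; a=sin²(Δφ/2)+cosφ1·cosφ2·sin²(Δλ/2)=0.1118549993; c=2·atan2(√a, √(1-a))=0.682037402; dist=6371·c=4345.260 ≈ 4345.3 km; running total=4345.3 km
Leg 1 bearing: y=sinΔλ·cosφ2=0.55445512, x=cosφ1·sinφ2-sinφ1·cosφ2·cosΔλ=0.29992225; θ=atan2(y, x)=61.5896° ≈ 61.6°
Leg 2: φ1=-0.7586300, φ2=0.6809245, Δφ=1.4395545, Δλ=0.3680672 rad; a=sin²(Δφ/2)+cosφ1·cosφ2·sin²(Δλ/2)=0.4534518665; c=2·atan2(√a, √(1-a))=1.477565056; dist=6371·c=9413.567 ≈ 9413.6 km; running total=13758.9 km
Leg 2 bearing: y=sinΔλ·cosφ2=0.27957133, x=cosφ1·sinφ2-sinφ1·cosφ2·cosΔλ=0.95560083; θ=atan2(y, x)=16.3074° ≈ 16.3°
Leg 3: φ1=0.6809245, φ2=-1.2198071, Δφ=-1.9007316, Δλ=-5.4451637 rad; a=sin²(Δφ/2)+cosφ1·cosφ2·sin²(Δλ/2)=0.7062130183; c=2·atan2(√a, √(1-a))=1.995911863; dist=6371·c=12715.954 ≈ 12716.0 km; running total=26474.9 km
Leg 3 bearing: y=sinΔλ·cosφ2=0.25557378, x=cosφ1·sinφ2-sinφ1·cosφ2·cosΔλ=-0.87440654; θ=atan2(y, x)=163.7073° ≈ 163.7°

Leg 1: dist=4345.3 km, bearing=61.6°
Leg 2: dist=9413.6 km, bearing=16.3°
Leg 3: dist=12716.0 km, bearing=163.7°
Total: 26474.9 km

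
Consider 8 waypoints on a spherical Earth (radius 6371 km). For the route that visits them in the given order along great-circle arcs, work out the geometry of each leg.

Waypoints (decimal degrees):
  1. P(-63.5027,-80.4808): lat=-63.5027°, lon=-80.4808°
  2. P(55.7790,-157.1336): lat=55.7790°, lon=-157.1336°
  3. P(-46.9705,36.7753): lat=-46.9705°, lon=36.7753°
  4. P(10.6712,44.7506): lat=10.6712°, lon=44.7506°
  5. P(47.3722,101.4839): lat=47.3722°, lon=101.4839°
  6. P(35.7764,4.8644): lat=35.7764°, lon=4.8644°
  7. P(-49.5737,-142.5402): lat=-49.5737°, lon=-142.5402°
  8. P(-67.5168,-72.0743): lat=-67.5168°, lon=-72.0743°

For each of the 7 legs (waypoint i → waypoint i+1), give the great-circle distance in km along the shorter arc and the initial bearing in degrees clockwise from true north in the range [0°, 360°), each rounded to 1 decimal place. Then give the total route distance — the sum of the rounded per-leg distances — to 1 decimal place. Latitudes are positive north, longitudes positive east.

Leg 1: φ1=-1.1083312, φ2=0.9735272, Δφ=2.0818584, Δλ=-1.3378437 rad; a=sin²(Δφ/2)+cosφ1·cosφ2·sin²(Δλ/2)=0.8410462195; c=2·atan2(√a, √(1-a))=2.321416550; dist=6371·c=14789.745 ≈ 14789.7 km; running total=14789.7 km
Leg 1 bearing: y=sinΔλ·cosφ2=-0.54719588, x=cosφ1·sinφ2-sinφ1·cosφ2·cosΔλ=0.48510471; θ=atan2(y, x)=-48.4421° <0 so +360° → 311.5579° ≈ 311.6°
Leg 2: φ1=0.9735272, φ2=-0.8197899, Δφ=-1.7933171, Δλ=3.3843488 rad; a=sin²(Δφ/2)+cosφ1·cosφ2·sin²(Δλ/2)=0.9884767773; c=2·atan2(√a, √(1-a))=2.926485626; dist=6371·c=18644.640 ≈ 18644.6 km; running total=33434.3 km
Leg 2 bearing: y=sinΔλ·cosφ2=-0.16402846, x=cosφ1·sinφ2-sinφ1·cosφ2·cosΔλ=0.13658850; θ=atan2(y, x)=-50.2154° <0 so +360° → 309.7846° ≈ 309.8°
Leg 3: φ1=-0.8197899, φ2=0.1862476, Δφ=1.0060375, Δλ=0.1391952 rad; a=sin²(Δφ/2)+cosφ1·cosφ2·sin²(Δλ/2)=0.2356368292; c=2·atan2(√a, √(1-a))=1.013697018; dist=6371·c=6458.264 ≈ 6458.3 km; running total=39892.6 km
Leg 3 bearing: y=sinΔλ·cosφ2=0.13634671, x=cosφ1·sinφ2-sinφ1·cosφ2·cosΔλ=0.83776968; θ=atan2(y, x)=9.2438° ≈ 9.2°
Leg 4: φ1=0.1862476, φ2=0.8268009, Δφ=0.6405533, Δλ=0.9901829 rad; a=sin²(Δφ/2)+cosφ1·cosφ2·sin²(Δλ/2)=0.2493464552; c=2·atan2(√a, √(1-a))=1.045687595; dist=6371·c=6662.076 ≈ 6662.1 km; running total=46554.7 km
Leg 4 bearing: y=sinΔλ·cosφ2=0.56625237, x=cosφ1·sinφ2-sinφ1·cosφ2·cosΔλ=0.65425489; θ=atan2(y, x)=40.8759° ≈ 40.9°
Leg 5: φ1=0.8268009, φ2=0.6244160, Δφ=-0.2023849, Δλ=-1.6863284 rad; a=sin²(Δφ/2)+cosφ1·cosφ2·sin²(Δλ/2)=0.3165947264; c=2·atan2(√a, √(1-a))=1.195218063; dist=6371·c=7614.734 ≈ 7614.7 km; running total=54169.4 km
Leg 5 bearing: y=sinΔλ·cosφ2=-0.80589620, x=cosφ1·sinφ2-sinφ1·cosφ2·cosΔλ=0.46473792; θ=atan2(y, x)=-60.0291° <0 so +360° → 299.9709° ≈ 300.0°
Leg 6: φ1=0.6244160, φ2=-0.8652243, Δφ=-1.4896403, Δλ=-2.5726956 rad; a=sin²(Δφ/2)+cosφ1·cosφ2·sin²(Δλ/2)=0.9441407471; c=2·atan2(√a, √(1-a))=2.664386271; dist=6371·c=16974.805 ≈ 16974.8 km; running total=71144.2 km
Leg 6 bearing: y=sinΔλ·cosφ2=-0.34933250, x=cosφ1·sinφ2-sinφ1·cosφ2·cosΔλ=-0.29819924; θ=atan2(y, x)=-130.4849° <0 so +360° → 229.5151° ≈ 229.5°
Leg 7: φ1=-0.8652243, φ2=-1.1783905, Δφ=-0.3131662, Δλ=1.2298620 rad; a=sin²(Δφ/2)+cosφ1·cosφ2·sin²(Δλ/2)=0.1068512063; c=2·atan2(√a, √(1-a))=0.666002825; dist=6371·c=4243.104 ≈ 4243.1 km; running total=75387.3 km
Leg 7 bearing: y=sinΔλ·cosφ2=0.36040187, x=cosφ1·sinφ2-sinφ1·cosφ2·cosΔλ=-0.50184320; θ=atan2(y, x)=144.3157° ≈ 144.3°

Leg 1: dist=14789.7 km, bearing=311.6°
Leg 2: dist=18644.6 km, bearing=309.8°
Leg 3: dist=6458.3 km, bearing=9.2°
Leg 4: dist=6662.1 km, bearing=40.9°
Leg 5: dist=7614.7 km, bearing=300.0°
Leg 6: dist=16974.8 km, bearing=229.5°
Leg 7: dist=4243.1 km, bearing=144.3°
Total: 75387.3 km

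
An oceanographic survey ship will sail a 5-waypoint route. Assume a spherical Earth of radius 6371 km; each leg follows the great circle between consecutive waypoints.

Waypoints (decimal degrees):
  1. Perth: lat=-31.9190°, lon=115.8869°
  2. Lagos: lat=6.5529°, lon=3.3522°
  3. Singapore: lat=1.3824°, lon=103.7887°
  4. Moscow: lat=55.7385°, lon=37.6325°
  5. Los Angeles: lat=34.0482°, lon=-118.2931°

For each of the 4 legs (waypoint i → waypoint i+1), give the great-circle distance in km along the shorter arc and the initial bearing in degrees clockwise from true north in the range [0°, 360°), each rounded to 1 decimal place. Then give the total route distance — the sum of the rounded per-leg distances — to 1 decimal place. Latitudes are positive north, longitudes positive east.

Leg 1: dist=12515.1 km, bearing=263.5°
Leg 2: dist=11142.2 km, bearing=87.4°
Leg 3: dist=8414.5 km, bearing=327.9°
Leg 4: dist=9772.7 km, bearing=340.2°
Total: 41844.5 km

Leg 1: φ1=-0.5570916, φ2=0.1143697, Δφ=0.6714613, Δλ=-1.9641010 rad; a=sin²(Δφ/2)+cosφ1·cosφ2·sin²(Δλ/2)=0.6917538915; c=2·atan2(√a, √(1-a))=1.964387844; dist=6371·c=12515.115 ≈ 12515.1 km; running total=12515.1 km
Leg 1 bearing: y=sinΔλ·cosφ2=-0.91761333, x=cosφ1·sinφ2-sinφ1·cosφ2·cosΔλ=-0.10443925; θ=atan2(y, x)=-96.4932° <0 so +360° → 263.5068° ≈ 263.5°
Leg 2: φ1=0.1143697, φ2=0.0241274, Δφ=-0.0902422, Δλ=1.7529476 rad; a=sin²(Δφ/2)+cosφ1·cosφ2·sin²(Δλ/2)=0.5885783508; c=2·atan2(√a, √(1-a))=1.748893028; dist=6371·c=11142.197 ≈ 11142.2 km; running total=23657.3 km
Leg 2 bearing: y=sinΔλ·cosφ2=0.98317004, x=cosφ1·sinφ2-sinφ1·cosφ2·cosΔλ=0.04463390; θ=atan2(y, x)=87.4007° ≈ 87.4°
Leg 3: φ1=0.0241274, φ2=0.9728203, Δφ=0.9486929, Δλ=-1.1546435 rad; a=sin²(Δφ/2)+cosφ1·cosφ2·sin²(Δλ/2)=0.3762747408; c=2·atan2(√a, √(1-a))=1.320748274; dist=6371·c=8414.487 ≈ 8414.5 km; running total=32071.8 km
Leg 3 bearing: y=sinΔλ·cosφ2=-0.51492178, x=cosφ1·sinφ2-sinφ1·cosφ2·cosΔλ=0.82074588; θ=atan2(y, x)=-32.1034° <0 so +360° → 327.8966° ≈ 327.9°
Leg 4: φ1=0.9728203, φ2=0.5942532, Δφ=-0.3785672, Δλ=-2.7214151 rad; a=sin²(Δφ/2)+cosφ1·cosφ2·sin²(Δλ/2)=0.4815742795; c=2·atan2(√a, √(1-a))=1.533936540; dist=6371·c=9772.710 ≈ 9772.7 km; running total=41844.5 km
Leg 4 bearing: y=sinΔλ·cosφ2=-0.33799112, x=cosφ1·sinφ2-sinφ1·cosφ2·cosΔλ=0.94042755; θ=atan2(y, x)=-19.7685° <0 so +360° → 340.2315° ≈ 340.2°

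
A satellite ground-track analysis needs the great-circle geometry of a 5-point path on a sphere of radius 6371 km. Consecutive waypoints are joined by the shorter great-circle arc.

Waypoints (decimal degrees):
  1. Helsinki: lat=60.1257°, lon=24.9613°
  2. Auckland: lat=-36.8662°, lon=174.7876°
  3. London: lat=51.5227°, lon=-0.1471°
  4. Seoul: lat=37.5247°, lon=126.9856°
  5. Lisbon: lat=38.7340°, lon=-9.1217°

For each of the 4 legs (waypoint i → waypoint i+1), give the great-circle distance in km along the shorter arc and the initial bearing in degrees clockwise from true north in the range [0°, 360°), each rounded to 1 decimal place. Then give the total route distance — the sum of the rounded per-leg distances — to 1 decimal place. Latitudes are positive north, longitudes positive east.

Leg 1: φ1=1.0493914, φ2=-0.6434366, Δφ=-1.6928280, Δλ=2.6149622 rad; a=sin²(Δφ/2)+cosφ1·cosφ2·sin²(Δλ/2)=0.9323657267; c=2·atan2(√a, √(1-a))=2.615411748; dist=6371·c=16662.788 ≈ 16662.8 km; running total=16662.8 km
Leg 1 bearing: y=sinΔλ·cosφ2=0.40211800, x=cosφ1·sinφ2-sinφ1·cosφ2·cosΔλ=0.30089970; θ=atan2(y, x)=53.1930° ≈ 53.2°
Leg 2: φ1=-0.6434366, φ2=0.8992408, Δφ=1.5426773, Δλ=-3.0531865 rad; a=sin²(Δφ/2)+cosφ1·cosφ2·sin²(Δλ/2)=0.9827580656; c=2·atan2(√a, √(1-a))=2.878214973; dist=6371·c=18337.108 ≈ 18337.1 km; running total=34999.9 km
Leg 2 bearing: y=sinΔλ·cosφ2=-0.05493509, x=cosφ1·sinφ2-sinφ1·cosφ2·cosΔλ=0.25448131; θ=atan2(y, x)=-12.1816° <0 so +360° → 347.8184° ≈ 347.8°
Leg 3: φ1=0.8992408, φ2=0.6549296, Δφ=-0.2443112, Δλ=2.2188842 rad; a=sin²(Δφ/2)+cosφ1·cosφ2·sin²(Δλ/2)=0.4105234817; c=2·atan2(√a, √(1-a))=1.390874120; dist=6371·c=8861.259 ≈ 8861.3 km; running total=43861.2 km
Leg 3 bearing: y=sinΔλ·cosφ2=0.63228337, x=cosφ1·sinφ2-sinφ1·cosφ2·cosΔλ=0.75378615; θ=atan2(y, x)=39.9903° ≈ 40.0°
Leg 4: φ1=0.6549296, φ2=0.6760358, Δφ=0.0211063, Δλ=-2.3755205 rad; a=sin²(Δφ/2)+cosφ1·cosφ2·sin²(Δλ/2)=0.5323549028; c=2·atan2(√a, √(1-a))=1.635551378; dist=6371·c=10420.098 ≈ 10420.1 km; running total=54281.3 km
Leg 4 bearing: y=sinΔλ·cosφ2=-0.54082289, x=cosφ1·sinφ2-sinφ1·cosφ2·cosΔλ=0.83864369; θ=atan2(y, x)=-32.8171° <0 so +360° → 327.1829° ≈ 327.2°

Leg 1: dist=16662.8 km, bearing=53.2°
Leg 2: dist=18337.1 km, bearing=347.8°
Leg 3: dist=8861.3 km, bearing=40.0°
Leg 4: dist=10420.1 km, bearing=327.2°
Total: 54281.3 km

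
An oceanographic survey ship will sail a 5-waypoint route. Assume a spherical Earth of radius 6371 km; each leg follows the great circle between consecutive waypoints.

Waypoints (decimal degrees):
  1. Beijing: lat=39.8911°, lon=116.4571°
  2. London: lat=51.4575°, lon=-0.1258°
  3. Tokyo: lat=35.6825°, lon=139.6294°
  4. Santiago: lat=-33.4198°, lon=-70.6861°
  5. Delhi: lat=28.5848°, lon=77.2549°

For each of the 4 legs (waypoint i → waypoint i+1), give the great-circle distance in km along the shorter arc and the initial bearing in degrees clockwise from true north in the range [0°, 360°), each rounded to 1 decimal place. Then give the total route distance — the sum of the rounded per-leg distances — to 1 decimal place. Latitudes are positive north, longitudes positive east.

Leg 1: φ1=0.6962310, φ2=0.8981028, Δφ=0.2018718, Δλ=-2.0347555 rad; a=sin²(Δφ/2)+cosφ1·cosφ2·sin²(Δλ/2)=0.3561611914; c=2·atan2(√a, √(1-a))=1.278995265; dist=6371·c=8148.479 ≈ 8148.5 km; running total=8148.5 km
Leg 1 bearing: y=sinΔλ·cosφ2=-0.55722626, x=cosφ1·sinφ2-sinφ1·cosφ2·cosΔλ=0.77893548; θ=atan2(y, x)=-35.5788° <0 so +360° → 324.4212° ≈ 324.4°
Leg 2: φ1=0.8981028, φ2=0.6227771, Δφ=-0.2753257, Δλ=2.4391884 rad; a=sin²(Δφ/2)+cosφ1·cosφ2·sin²(Δλ/2)=0.4650467426; c=2·atan2(√a, √(1-a))=1.500832748; dist=6371·c=9561.805 ≈ 9561.8 km; running total=17710.3 km
Leg 2 bearing: y=sinΔλ·cosφ2=0.52476551, x=cosφ1·sinφ2-sinφ1·cosφ2·cosΔλ=0.84837152; θ=atan2(y, x)=31.7391° ≈ 31.7°
Leg 3: φ1=0.6227771, φ2=-0.5832855, Δφ=-1.2060627, Δλ=-3.6706979 rad; a=sin²(Δφ/2)+cosφ1·cosφ2·sin²(Δλ/2)=0.9532576735; c=2·atan2(√a, √(1-a))=2.705751728; dist=6371·c=17238.344 ≈ 17238.3 km; running total=34948.6 km
Leg 3 bearing: y=sinΔλ·cosφ2=0.42130274, x=cosφ1·sinφ2-sinφ1·cosφ2·cosΔλ=-0.02709105; θ=atan2(y, x)=93.6792° ≈ 93.7°
Leg 4: φ1=-0.5832855, φ2=0.4988989, Δφ=1.0821844, Δλ=2.5820575 rad; a=sin²(Δφ/2)+cosφ1·cosφ2·sin²(Δλ/2)=0.9423362639; c=2·atan2(√a, √(1-a))=2.656587460; dist=6371·c=16925.119 ≈ 16925.1 km; running total=51873.7 km
Leg 4 bearing: y=sinΔλ·cosφ2=0.46609395, x=cosφ1·sinφ2-sinφ1·cosφ2·cosΔλ=-0.01053302; θ=atan2(y, x)=91.2946° ≈ 91.3°

Leg 1: dist=8148.5 km, bearing=324.4°
Leg 2: dist=9561.8 km, bearing=31.7°
Leg 3: dist=17238.3 km, bearing=93.7°
Leg 4: dist=16925.1 km, bearing=91.3°
Total: 51873.7 km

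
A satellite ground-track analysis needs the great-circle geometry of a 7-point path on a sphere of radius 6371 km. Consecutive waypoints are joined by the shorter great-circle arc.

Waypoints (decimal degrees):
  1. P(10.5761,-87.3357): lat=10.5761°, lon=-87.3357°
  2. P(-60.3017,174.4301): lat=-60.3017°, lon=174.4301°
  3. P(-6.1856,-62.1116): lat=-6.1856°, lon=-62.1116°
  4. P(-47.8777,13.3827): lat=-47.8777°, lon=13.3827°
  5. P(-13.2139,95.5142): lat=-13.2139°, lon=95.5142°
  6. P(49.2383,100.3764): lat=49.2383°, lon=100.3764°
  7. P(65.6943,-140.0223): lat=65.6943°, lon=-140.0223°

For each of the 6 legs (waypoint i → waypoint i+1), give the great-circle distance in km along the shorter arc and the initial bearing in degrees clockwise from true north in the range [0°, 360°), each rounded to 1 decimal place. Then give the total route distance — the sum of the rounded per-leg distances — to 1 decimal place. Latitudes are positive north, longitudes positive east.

Leg 1: φ1=0.1845878, φ2=-1.0524632, Δφ=-1.2370510, Δλ=4.5686751 rad; a=sin²(Δφ/2)+cosφ1·cosφ2·sin²(Δλ/2)=0.6145914151; c=2·atan2(√a, √(1-a))=1.802034412; dist=6371·c=11480.761 ≈ 11480.8 km; running total=11480.8 km
Leg 1 bearing: y=sinΔλ·cosφ2=-0.49032544, x=cosφ1·sinφ2-sinφ1·cosφ2·cosΔλ=-0.84086634; θ=atan2(y, x)=-149.7527° <0 so +360° → 210.2473° ≈ 210.2°
Leg 2: φ1=-1.0524632, φ2=-0.1079591, Δφ=0.9445041, Δλ=-4.1284315 rad; a=sin²(Δφ/2)+cosφ1·cosφ2·sin²(Δλ/2)=0.5889802771; c=2·atan2(√a, √(1-a))=1.749709860; dist=6371·c=11147.402 ≈ 11147.4 km; running total=22628.2 km
Leg 2 bearing: y=sinΔλ·cosφ2=0.82943014, x=cosφ1·sinφ2-sinφ1·cosφ2·cosΔλ=-0.52950512; θ=atan2(y, x)=122.5540° ≈ 122.6°
Leg 3: φ1=-0.1079591, φ2=-0.8356235, Δφ=-0.7276644, Δλ=1.3176241 rad; a=sin²(Δφ/2)+cosφ1·cosφ2·sin²(Δλ/2)=0.3765301808; c=2·atan2(√a, √(1-a))=1.321275516; dist=6371·c=8417.846 ≈ 8417.8 km; running total=31046.0 km
Leg 3 bearing: y=sinΔλ·cosφ2=0.64933477, x=cosφ1·sinφ2-sinφ1·cosφ2·cosΔλ=-0.71929491; θ=atan2(y, x)=137.9262° ≈ 137.9°
Leg 4: φ1=-0.8356235, φ2=-0.2306261, Δφ=0.6049974, Δλ=1.4334651 rad; a=sin²(Δφ/2)+cosφ1·cosφ2·sin²(Δλ/2)=0.3705318891; c=2·atan2(√a, √(1-a))=1.308875627; dist=6371·c=8338.847 ≈ 8338.8 km; running total=39384.8 km
Leg 4 bearing: y=sinΔλ·cosφ2=0.96435763, x=cosφ1·sinφ2-sinφ1·cosφ2·cosΔλ=-0.05446456; θ=atan2(y, x)=93.2325° ≈ 93.2°
Leg 5: φ1=-0.2306261, φ2=0.8593705, Δφ=1.0899965, Δλ=0.0848614 rad; a=sin²(Δφ/2)+cosφ1·cosφ2·sin²(Δλ/2)=0.2698994462; c=2·atan2(√a, √(1-a))=1.092574622; dist=6371·c=6960.793 ≈ 6960.8 km; running total=46345.6 km
Leg 5 bearing: y=sinΔλ·cosφ2=0.05534075, x=cosφ1·sinφ2-sinφ1·cosφ2·cosΔλ=0.88608822; θ=atan2(y, x)=3.5738° ≈ 3.6°
Leg 6: φ1=0.8593705, φ2=1.1465818, Δφ=0.2872114, Δλ=-4.1957488 rad; a=sin²(Δφ/2)+cosφ1·cosφ2·sin²(Δλ/2)=0.2212269785; c=2·atan2(√a, √(1-a))=0.979369526; dist=6371·c=6239.563 ≈ 6239.6 km; running total=52585.2 km
Leg 6 bearing: y=sinΔλ·cosφ2=0.35788387, x=cosφ1·sinφ2-sinφ1·cosφ2·cosΔλ=0.74904042; θ=atan2(y, x)=25.5380° ≈ 25.5°

Leg 1: dist=11480.8 km, bearing=210.2°
Leg 2: dist=11147.4 km, bearing=122.6°
Leg 3: dist=8417.8 km, bearing=137.9°
Leg 4: dist=8338.8 km, bearing=93.2°
Leg 5: dist=6960.8 km, bearing=3.6°
Leg 6: dist=6239.6 km, bearing=25.5°
Total: 52585.2 km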